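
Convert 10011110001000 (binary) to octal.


Group into 3-bit groups: 010011110001000
  010 = 2
  011 = 3
  110 = 6
  001 = 1
  000 = 0
= 0o23610


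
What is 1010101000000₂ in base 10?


Positional values:
Bit 6: 1 × 2^6 = 64
Bit 8: 1 × 2^8 = 256
Bit 10: 1 × 2^10 = 1024
Bit 12: 1 × 2^12 = 4096
Sum = 64 + 256 + 1024 + 4096
= 5440


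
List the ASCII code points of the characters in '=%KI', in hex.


String: '=%KI'  (4 characters)
Per-character ASCII lookup:
  '=': special character: '=' = 61 → 0x3D
  '%': special character: '%' = 37 → 0x25
  'K': uppercase starts at 65: 'K' = 65 + 10 = 75 → 0x4B
  'I': uppercase starts at 65: 'I' = 65 + 8 = 73 → 0x49
= 0x3D 0x25 0x4B 0x49


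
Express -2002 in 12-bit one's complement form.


Original: 011111010010
Invert all bits:
  bit 0: 0 → 1
  bit 1: 1 → 0
  bit 2: 1 → 0
  bit 3: 1 → 0
  bit 4: 1 → 0
  bit 5: 1 → 0
  bit 6: 0 → 1
  bit 7: 1 → 0
  bit 8: 0 → 1
  bit 9: 0 → 1
  bit 10: 1 → 0
  bit 11: 0 → 1
= 100000101101


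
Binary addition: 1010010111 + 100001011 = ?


Align and add column by column (LSB to MSB, carry propagating):
  01010010111
+ 00100001011
  -----------
  col 0: 1 + 1 + 0 (carry in) = 2 → bit 0, carry out 1
  col 1: 1 + 1 + 1 (carry in) = 3 → bit 1, carry out 1
  col 2: 1 + 0 + 1 (carry in) = 2 → bit 0, carry out 1
  col 3: 0 + 1 + 1 (carry in) = 2 → bit 0, carry out 1
  col 4: 1 + 0 + 1 (carry in) = 2 → bit 0, carry out 1
  col 5: 0 + 0 + 1 (carry in) = 1 → bit 1, carry out 0
  col 6: 0 + 0 + 0 (carry in) = 0 → bit 0, carry out 0
  col 7: 1 + 0 + 0 (carry in) = 1 → bit 1, carry out 0
  col 8: 0 + 1 + 0 (carry in) = 1 → bit 1, carry out 0
  col 9: 1 + 0 + 0 (carry in) = 1 → bit 1, carry out 0
  col 10: 0 + 0 + 0 (carry in) = 0 → bit 0, carry out 0
Reading bits MSB→LSB: 01110100010
Strip leading zeros: 1110100010
= 1110100010


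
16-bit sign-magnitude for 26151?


Sign bit: 0 (positive)
Magnitude: 26151 = 110011000100111
= 0110011000100111


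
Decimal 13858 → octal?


Divide by 8 repeatedly:
13858 ÷ 8 = 1732 remainder 2
1732 ÷ 8 = 216 remainder 4
216 ÷ 8 = 27 remainder 0
27 ÷ 8 = 3 remainder 3
3 ÷ 8 = 0 remainder 3
Reading remainders bottom-up:
= 0o33042


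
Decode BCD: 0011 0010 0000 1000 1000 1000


Each 4-bit group → digit:
  0011 → 3
  0010 → 2
  0000 → 0
  1000 → 8
  1000 → 8
  1000 → 8
= 320888


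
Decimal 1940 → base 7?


Divide by 7 repeatedly:
1940 ÷ 7 = 277 remainder 1
277 ÷ 7 = 39 remainder 4
39 ÷ 7 = 5 remainder 4
5 ÷ 7 = 0 remainder 5
Reading remainders bottom-up:
= 5441


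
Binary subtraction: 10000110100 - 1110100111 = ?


Align and subtract column by column (LSB to MSB, borrowing when needed):
  10000110100
- 01110100111
  -----------
  col 0: (0 - 0 borrow-in) - 1 → borrow from next column: (0+2) - 1 = 1, borrow out 1
  col 1: (0 - 1 borrow-in) - 1 → borrow from next column: (-1+2) - 1 = 0, borrow out 1
  col 2: (1 - 1 borrow-in) - 1 → borrow from next column: (0+2) - 1 = 1, borrow out 1
  col 3: (0 - 1 borrow-in) - 0 → borrow from next column: (-1+2) - 0 = 1, borrow out 1
  col 4: (1 - 1 borrow-in) - 0 → 0 - 0 = 0, borrow out 0
  col 5: (1 - 0 borrow-in) - 1 → 1 - 1 = 0, borrow out 0
  col 6: (0 - 0 borrow-in) - 0 → 0 - 0 = 0, borrow out 0
  col 7: (0 - 0 borrow-in) - 1 → borrow from next column: (0+2) - 1 = 1, borrow out 1
  col 8: (0 - 1 borrow-in) - 1 → borrow from next column: (-1+2) - 1 = 0, borrow out 1
  col 9: (0 - 1 borrow-in) - 1 → borrow from next column: (-1+2) - 1 = 0, borrow out 1
  col 10: (1 - 1 borrow-in) - 0 → 0 - 0 = 0, borrow out 0
Reading bits MSB→LSB: 00010001101
Strip leading zeros: 10001101
= 10001101


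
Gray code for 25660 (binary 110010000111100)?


Binary: 110010000111100
Gray code: G = B XOR (B >> 1)
B >> 1 = 011001000011110
110010000111100 XOR 011001000011110:
  1 XOR 0 = 1
  1 XOR 1 = 0
  0 XOR 1 = 1
  0 XOR 0 = 0
  1 XOR 0 = 1
  0 XOR 1 = 1
  0 XOR 0 = 0
  0 XOR 0 = 0
  0 XOR 0 = 0
  1 XOR 0 = 1
  1 XOR 1 = 0
  1 XOR 1 = 0
  1 XOR 1 = 0
  0 XOR 1 = 1
  0 XOR 0 = 0
= 101011000100010


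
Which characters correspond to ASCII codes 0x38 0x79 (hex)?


Codes (hex): 0x38 0x79
Per-code ASCII lookup:
  0x38 = 56  (range 48-57: digits, 56 - 48 = 8) → '8'
  0x79 = 121  (range 97-122: lowercase, 121 - 97 = 24) → 'y'
= '8y'


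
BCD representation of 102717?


Each digit → 4-bit binary:
  1 → 0001
  0 → 0000
  2 → 0010
  7 → 0111
  1 → 0001
  7 → 0111
= 0001 0000 0010 0111 0001 0111


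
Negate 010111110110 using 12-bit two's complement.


Original: 010111110110
Step 1 - Invert all bits: 101000001001
Step 2 - Add 1: 101000001001 + 1
= 101000001010 (represents -1526)


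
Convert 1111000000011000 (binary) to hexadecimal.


Group into 4-bit nibbles: 1111000000011000
  1111 = F
  0000 = 0
  0001 = 1
  1000 = 8
= 0xF018


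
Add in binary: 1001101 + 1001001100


Align and add column by column (LSB to MSB, carry propagating):
  00001001101
+ 01001001100
  -----------
  col 0: 1 + 0 + 0 (carry in) = 1 → bit 1, carry out 0
  col 1: 0 + 0 + 0 (carry in) = 0 → bit 0, carry out 0
  col 2: 1 + 1 + 0 (carry in) = 2 → bit 0, carry out 1
  col 3: 1 + 1 + 1 (carry in) = 3 → bit 1, carry out 1
  col 4: 0 + 0 + 1 (carry in) = 1 → bit 1, carry out 0
  col 5: 0 + 0 + 0 (carry in) = 0 → bit 0, carry out 0
  col 6: 1 + 1 + 0 (carry in) = 2 → bit 0, carry out 1
  col 7: 0 + 0 + 1 (carry in) = 1 → bit 1, carry out 0
  col 8: 0 + 0 + 0 (carry in) = 0 → bit 0, carry out 0
  col 9: 0 + 1 + 0 (carry in) = 1 → bit 1, carry out 0
  col 10: 0 + 0 + 0 (carry in) = 0 → bit 0, carry out 0
Reading bits MSB→LSB: 01010011001
Strip leading zeros: 1010011001
= 1010011001


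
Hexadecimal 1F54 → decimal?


Positional values:
Position 0: 4 × 16^0 = 4 × 1 = 4
Position 1: 5 × 16^1 = 5 × 16 = 80
Position 2: F × 16^2 = 15 × 256 = 3840
Position 3: 1 × 16^3 = 1 × 4096 = 4096
Sum = 4 + 80 + 3840 + 4096
= 8020


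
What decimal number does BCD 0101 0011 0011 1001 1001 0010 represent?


Each 4-bit group → digit:
  0101 → 5
  0011 → 3
  0011 → 3
  1001 → 9
  1001 → 9
  0010 → 2
= 533992


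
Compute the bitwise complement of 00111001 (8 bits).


Original: 00111001
Invert all bits:
  bit 0: 0 → 1
  bit 1: 0 → 1
  bit 2: 1 → 0
  bit 3: 1 → 0
  bit 4: 1 → 0
  bit 5: 0 → 1
  bit 6: 0 → 1
  bit 7: 1 → 0
= 11000110


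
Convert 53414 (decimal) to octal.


Divide by 8 repeatedly:
53414 ÷ 8 = 6676 remainder 6
6676 ÷ 8 = 834 remainder 4
834 ÷ 8 = 104 remainder 2
104 ÷ 8 = 13 remainder 0
13 ÷ 8 = 1 remainder 5
1 ÷ 8 = 0 remainder 1
Reading remainders bottom-up:
= 0o150246


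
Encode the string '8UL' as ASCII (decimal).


String: '8UL'  (3 characters)
Per-character ASCII lookup:
  '8': digits start at 48: '8' = 48 + 8 = 56
  'U': uppercase starts at 65: 'U' = 65 + 20 = 85
  'L': uppercase starts at 65: 'L' = 65 + 11 = 76
= 56 85 76


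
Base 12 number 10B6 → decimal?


Positional values (base 12):
  6 × 12^0 = 6 × 1 = 6
  B × 12^1 = 11 × 12 = 132
  0 × 12^2 = 0 × 144 = 0
  1 × 12^3 = 1 × 1728 = 1728
Sum = 6 + 132 + 0 + 1728
= 1866


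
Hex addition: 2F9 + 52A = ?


Align and add column by column (LSB to MSB, each column mod 16 with carry):
  02F9
+ 052A
  ----
  col 0: 9(9) + A(10) + 0 (carry in) = 19 → 3(3), carry out 1
  col 1: F(15) + 2(2) + 1 (carry in) = 18 → 2(2), carry out 1
  col 2: 2(2) + 5(5) + 1 (carry in) = 8 → 8(8), carry out 0
  col 3: 0(0) + 0(0) + 0 (carry in) = 0 → 0(0), carry out 0
Reading digits MSB→LSB: 0823
Strip leading zeros: 823
= 0x823


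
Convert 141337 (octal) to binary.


Each octal digit → 3 binary bits:
  1 = 001
  4 = 100
  1 = 001
  3 = 011
  3 = 011
  7 = 111
Concatenate: 001 100 001 011 011 111
= 001100001011011111


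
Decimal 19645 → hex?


Divide by 16 repeatedly:
19645 ÷ 16 = 1227 remainder 13 (D)
1227 ÷ 16 = 76 remainder 11 (B)
76 ÷ 16 = 4 remainder 12 (C)
4 ÷ 16 = 0 remainder 4 (4)
Reading remainders bottom-up:
= 0x4CBD


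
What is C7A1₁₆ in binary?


Each hex digit → 4 binary bits:
  C = 1100
  7 = 0111
  A = 1010
  1 = 0001
Concatenate: 1100 0111 1010 0001
= 1100011110100001


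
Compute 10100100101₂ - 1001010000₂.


Align and subtract column by column (LSB to MSB, borrowing when needed):
  10100100101
- 01001010000
  -----------
  col 0: (1 - 0 borrow-in) - 0 → 1 - 0 = 1, borrow out 0
  col 1: (0 - 0 borrow-in) - 0 → 0 - 0 = 0, borrow out 0
  col 2: (1 - 0 borrow-in) - 0 → 1 - 0 = 1, borrow out 0
  col 3: (0 - 0 borrow-in) - 0 → 0 - 0 = 0, borrow out 0
  col 4: (0 - 0 borrow-in) - 1 → borrow from next column: (0+2) - 1 = 1, borrow out 1
  col 5: (1 - 1 borrow-in) - 0 → 0 - 0 = 0, borrow out 0
  col 6: (0 - 0 borrow-in) - 1 → borrow from next column: (0+2) - 1 = 1, borrow out 1
  col 7: (0 - 1 borrow-in) - 0 → borrow from next column: (-1+2) - 0 = 1, borrow out 1
  col 8: (1 - 1 borrow-in) - 0 → 0 - 0 = 0, borrow out 0
  col 9: (0 - 0 borrow-in) - 1 → borrow from next column: (0+2) - 1 = 1, borrow out 1
  col 10: (1 - 1 borrow-in) - 0 → 0 - 0 = 0, borrow out 0
Reading bits MSB→LSB: 01011010101
Strip leading zeros: 1011010101
= 1011010101


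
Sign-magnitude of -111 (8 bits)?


Sign bit: 1 (negative)
Magnitude: 111 = 1101111
= 11101111


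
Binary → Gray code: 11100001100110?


Binary: 11100001100110
Gray code: G = B XOR (B >> 1)
B >> 1 = 01110000110011
11100001100110 XOR 01110000110011:
  1 XOR 0 = 1
  1 XOR 1 = 0
  1 XOR 1 = 0
  0 XOR 1 = 1
  0 XOR 0 = 0
  0 XOR 0 = 0
  0 XOR 0 = 0
  1 XOR 0 = 1
  1 XOR 1 = 0
  0 XOR 1 = 1
  0 XOR 0 = 0
  1 XOR 0 = 1
  1 XOR 1 = 0
  0 XOR 1 = 1
= 10010001010101


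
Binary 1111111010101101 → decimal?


Positional values:
Bit 0: 1 × 2^0 = 1
Bit 2: 1 × 2^2 = 4
Bit 3: 1 × 2^3 = 8
Bit 5: 1 × 2^5 = 32
Bit 7: 1 × 2^7 = 128
Bit 9: 1 × 2^9 = 512
Bit 10: 1 × 2^10 = 1024
Bit 11: 1 × 2^11 = 2048
Bit 12: 1 × 2^12 = 4096
Bit 13: 1 × 2^13 = 8192
Bit 14: 1 × 2^14 = 16384
Bit 15: 1 × 2^15 = 32768
Sum = 1 + 4 + 8 + 32 + 128 + 512 + 1024 + 2048 + 4096 + 8192 + 16384 + 32768
= 65197


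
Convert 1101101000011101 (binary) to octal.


Group into 3-bit groups: 001101101000011101
  001 = 1
  101 = 5
  101 = 5
  000 = 0
  011 = 3
  101 = 5
= 0o155035


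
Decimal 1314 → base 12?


Divide by 12 repeatedly:
1314 ÷ 12 = 109 remainder 6
109 ÷ 12 = 9 remainder 1
9 ÷ 12 = 0 remainder 9
Reading remainders bottom-up:
= 916


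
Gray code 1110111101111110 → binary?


Gray code: 1110111101111110
MSB stays the same: 1
Each subsequent bit = prev_binary XOR current_gray:
  B[1] = 1 XOR 1 = 0
  B[2] = 0 XOR 1 = 1
  B[3] = 1 XOR 0 = 1
  B[4] = 1 XOR 1 = 0
  B[5] = 0 XOR 1 = 1
  B[6] = 1 XOR 1 = 0
  B[7] = 0 XOR 1 = 1
  B[8] = 1 XOR 0 = 1
  B[9] = 1 XOR 1 = 0
  B[10] = 0 XOR 1 = 1
  B[11] = 1 XOR 1 = 0
  B[12] = 0 XOR 1 = 1
  B[13] = 1 XOR 1 = 0
  B[14] = 0 XOR 1 = 1
  B[15] = 1 XOR 0 = 1
= 1011010110101011 (46507 decimal)


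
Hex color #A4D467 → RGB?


Hex: #A4D467
R = A4₁₆ = 164
G = D4₁₆ = 212
B = 67₁₆ = 103
= RGB(164, 212, 103)


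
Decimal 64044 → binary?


Divide by 2 repeatedly:
64044 ÷ 2 = 32022 remainder 0
32022 ÷ 2 = 16011 remainder 0
16011 ÷ 2 = 8005 remainder 1
8005 ÷ 2 = 4002 remainder 1
4002 ÷ 2 = 2001 remainder 0
2001 ÷ 2 = 1000 remainder 1
1000 ÷ 2 = 500 remainder 0
500 ÷ 2 = 250 remainder 0
250 ÷ 2 = 125 remainder 0
125 ÷ 2 = 62 remainder 1
62 ÷ 2 = 31 remainder 0
31 ÷ 2 = 15 remainder 1
15 ÷ 2 = 7 remainder 1
7 ÷ 2 = 3 remainder 1
3 ÷ 2 = 1 remainder 1
1 ÷ 2 = 0 remainder 1
Reading remainders bottom-up:
= 1111101000101100


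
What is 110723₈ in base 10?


Positional values:
Position 0: 3 × 8^0 = 3
Position 1: 2 × 8^1 = 16
Position 2: 7 × 8^2 = 448
Position 3: 0 × 8^3 = 0
Position 4: 1 × 8^4 = 4096
Position 5: 1 × 8^5 = 32768
Sum = 3 + 16 + 448 + 0 + 4096 + 32768
= 37331


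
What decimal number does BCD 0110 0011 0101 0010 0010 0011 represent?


Each 4-bit group → digit:
  0110 → 6
  0011 → 3
  0101 → 5
  0010 → 2
  0010 → 2
  0011 → 3
= 635223


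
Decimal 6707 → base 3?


Divide by 3 repeatedly:
6707 ÷ 3 = 2235 remainder 2
2235 ÷ 3 = 745 remainder 0
745 ÷ 3 = 248 remainder 1
248 ÷ 3 = 82 remainder 2
82 ÷ 3 = 27 remainder 1
27 ÷ 3 = 9 remainder 0
9 ÷ 3 = 3 remainder 0
3 ÷ 3 = 1 remainder 0
1 ÷ 3 = 0 remainder 1
Reading remainders bottom-up:
= 100012102


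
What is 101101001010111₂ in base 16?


Group into 4-bit nibbles: 0101101001010111
  0101 = 5
  1010 = A
  0101 = 5
  0111 = 7
= 0x5A57


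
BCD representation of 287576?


Each digit → 4-bit binary:
  2 → 0010
  8 → 1000
  7 → 0111
  5 → 0101
  7 → 0111
  6 → 0110
= 0010 1000 0111 0101 0111 0110


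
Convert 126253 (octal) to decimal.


Positional values:
Position 0: 3 × 8^0 = 3
Position 1: 5 × 8^1 = 40
Position 2: 2 × 8^2 = 128
Position 3: 6 × 8^3 = 3072
Position 4: 2 × 8^4 = 8192
Position 5: 1 × 8^5 = 32768
Sum = 3 + 40 + 128 + 3072 + 8192 + 32768
= 44203


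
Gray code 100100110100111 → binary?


Gray code: 100100110100111
MSB stays the same: 1
Each subsequent bit = prev_binary XOR current_gray:
  B[1] = 1 XOR 0 = 1
  B[2] = 1 XOR 0 = 1
  B[3] = 1 XOR 1 = 0
  B[4] = 0 XOR 0 = 0
  B[5] = 0 XOR 0 = 0
  B[6] = 0 XOR 1 = 1
  B[7] = 1 XOR 1 = 0
  B[8] = 0 XOR 0 = 0
  B[9] = 0 XOR 1 = 1
  B[10] = 1 XOR 0 = 1
  B[11] = 1 XOR 0 = 1
  B[12] = 1 XOR 1 = 0
  B[13] = 0 XOR 1 = 1
  B[14] = 1 XOR 1 = 0
= 111000100111010 (28986 decimal)


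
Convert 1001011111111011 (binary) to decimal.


Positional values:
Bit 0: 1 × 2^0 = 1
Bit 1: 1 × 2^1 = 2
Bit 3: 1 × 2^3 = 8
Bit 4: 1 × 2^4 = 16
Bit 5: 1 × 2^5 = 32
Bit 6: 1 × 2^6 = 64
Bit 7: 1 × 2^7 = 128
Bit 8: 1 × 2^8 = 256
Bit 9: 1 × 2^9 = 512
Bit 10: 1 × 2^10 = 1024
Bit 12: 1 × 2^12 = 4096
Bit 15: 1 × 2^15 = 32768
Sum = 1 + 2 + 8 + 16 + 32 + 64 + 128 + 256 + 512 + 1024 + 4096 + 32768
= 38907


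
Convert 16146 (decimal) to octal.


Divide by 8 repeatedly:
16146 ÷ 8 = 2018 remainder 2
2018 ÷ 8 = 252 remainder 2
252 ÷ 8 = 31 remainder 4
31 ÷ 8 = 3 remainder 7
3 ÷ 8 = 0 remainder 3
Reading remainders bottom-up:
= 0o37422


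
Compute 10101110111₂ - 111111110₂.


Align and subtract column by column (LSB to MSB, borrowing when needed):
  10101110111
- 00111111110
  -----------
  col 0: (1 - 0 borrow-in) - 0 → 1 - 0 = 1, borrow out 0
  col 1: (1 - 0 borrow-in) - 1 → 1 - 1 = 0, borrow out 0
  col 2: (1 - 0 borrow-in) - 1 → 1 - 1 = 0, borrow out 0
  col 3: (0 - 0 borrow-in) - 1 → borrow from next column: (0+2) - 1 = 1, borrow out 1
  col 4: (1 - 1 borrow-in) - 1 → borrow from next column: (0+2) - 1 = 1, borrow out 1
  col 5: (1 - 1 borrow-in) - 1 → borrow from next column: (0+2) - 1 = 1, borrow out 1
  col 6: (1 - 1 borrow-in) - 1 → borrow from next column: (0+2) - 1 = 1, borrow out 1
  col 7: (0 - 1 borrow-in) - 1 → borrow from next column: (-1+2) - 1 = 0, borrow out 1
  col 8: (1 - 1 borrow-in) - 1 → borrow from next column: (0+2) - 1 = 1, borrow out 1
  col 9: (0 - 1 borrow-in) - 0 → borrow from next column: (-1+2) - 0 = 1, borrow out 1
  col 10: (1 - 1 borrow-in) - 0 → 0 - 0 = 0, borrow out 0
Reading bits MSB→LSB: 01101111001
Strip leading zeros: 1101111001
= 1101111001


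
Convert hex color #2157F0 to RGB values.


Hex: #2157F0
R = 21₁₆ = 33
G = 57₁₆ = 87
B = F0₁₆ = 240
= RGB(33, 87, 240)


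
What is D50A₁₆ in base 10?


Positional values:
Position 0: A × 16^0 = 10 × 1 = 10
Position 1: 0 × 16^1 = 0 × 16 = 0
Position 2: 5 × 16^2 = 5 × 256 = 1280
Position 3: D × 16^3 = 13 × 4096 = 53248
Sum = 10 + 0 + 1280 + 53248
= 54538


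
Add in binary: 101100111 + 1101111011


Align and add column by column (LSB to MSB, carry propagating):
  00101100111
+ 01101111011
  -----------
  col 0: 1 + 1 + 0 (carry in) = 2 → bit 0, carry out 1
  col 1: 1 + 1 + 1 (carry in) = 3 → bit 1, carry out 1
  col 2: 1 + 0 + 1 (carry in) = 2 → bit 0, carry out 1
  col 3: 0 + 1 + 1 (carry in) = 2 → bit 0, carry out 1
  col 4: 0 + 1 + 1 (carry in) = 2 → bit 0, carry out 1
  col 5: 1 + 1 + 1 (carry in) = 3 → bit 1, carry out 1
  col 6: 1 + 1 + 1 (carry in) = 3 → bit 1, carry out 1
  col 7: 0 + 0 + 1 (carry in) = 1 → bit 1, carry out 0
  col 8: 1 + 1 + 0 (carry in) = 2 → bit 0, carry out 1
  col 9: 0 + 1 + 1 (carry in) = 2 → bit 0, carry out 1
  col 10: 0 + 0 + 1 (carry in) = 1 → bit 1, carry out 0
Reading bits MSB→LSB: 10011100010
Strip leading zeros: 10011100010
= 10011100010


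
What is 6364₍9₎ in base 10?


Positional values (base 9):
  4 × 9^0 = 4 × 1 = 4
  6 × 9^1 = 6 × 9 = 54
  3 × 9^2 = 3 × 81 = 243
  6 × 9^3 = 6 × 729 = 4374
Sum = 4 + 54 + 243 + 4374
= 4675


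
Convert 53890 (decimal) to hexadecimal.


Divide by 16 repeatedly:
53890 ÷ 16 = 3368 remainder 2 (2)
3368 ÷ 16 = 210 remainder 8 (8)
210 ÷ 16 = 13 remainder 2 (2)
13 ÷ 16 = 0 remainder 13 (D)
Reading remainders bottom-up:
= 0xD282


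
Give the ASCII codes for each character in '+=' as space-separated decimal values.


String: '+='  (2 characters)
Per-character ASCII lookup:
  '+': special character: '+' = 43
  '=': special character: '=' = 61
= 43 61


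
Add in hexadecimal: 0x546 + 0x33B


Align and add column by column (LSB to MSB, each column mod 16 with carry):
  0546
+ 033B
  ----
  col 0: 6(6) + B(11) + 0 (carry in) = 17 → 1(1), carry out 1
  col 1: 4(4) + 3(3) + 1 (carry in) = 8 → 8(8), carry out 0
  col 2: 5(5) + 3(3) + 0 (carry in) = 8 → 8(8), carry out 0
  col 3: 0(0) + 0(0) + 0 (carry in) = 0 → 0(0), carry out 0
Reading digits MSB→LSB: 0881
Strip leading zeros: 881
= 0x881


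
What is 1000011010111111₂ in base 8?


Group into 3-bit groups: 001000011010111111
  001 = 1
  000 = 0
  011 = 3
  010 = 2
  111 = 7
  111 = 7
= 0o103277


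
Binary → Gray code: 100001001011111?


Binary: 100001001011111
Gray code: G = B XOR (B >> 1)
B >> 1 = 010000100101111
100001001011111 XOR 010000100101111:
  1 XOR 0 = 1
  0 XOR 1 = 1
  0 XOR 0 = 0
  0 XOR 0 = 0
  0 XOR 0 = 0
  1 XOR 0 = 1
  0 XOR 1 = 1
  0 XOR 0 = 0
  1 XOR 0 = 1
  0 XOR 1 = 1
  1 XOR 0 = 1
  1 XOR 1 = 0
  1 XOR 1 = 0
  1 XOR 1 = 0
  1 XOR 1 = 0
= 110001101110000


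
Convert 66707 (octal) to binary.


Each octal digit → 3 binary bits:
  6 = 110
  6 = 110
  7 = 111
  0 = 000
  7 = 111
Concatenate: 110 110 111 000 111
= 110110111000111


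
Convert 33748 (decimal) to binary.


Divide by 2 repeatedly:
33748 ÷ 2 = 16874 remainder 0
16874 ÷ 2 = 8437 remainder 0
8437 ÷ 2 = 4218 remainder 1
4218 ÷ 2 = 2109 remainder 0
2109 ÷ 2 = 1054 remainder 1
1054 ÷ 2 = 527 remainder 0
527 ÷ 2 = 263 remainder 1
263 ÷ 2 = 131 remainder 1
131 ÷ 2 = 65 remainder 1
65 ÷ 2 = 32 remainder 1
32 ÷ 2 = 16 remainder 0
16 ÷ 2 = 8 remainder 0
8 ÷ 2 = 4 remainder 0
4 ÷ 2 = 2 remainder 0
2 ÷ 2 = 1 remainder 0
1 ÷ 2 = 0 remainder 1
Reading remainders bottom-up:
= 1000001111010100


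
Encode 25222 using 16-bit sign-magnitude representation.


Sign bit: 0 (positive)
Magnitude: 25222 = 110001010000110
= 0110001010000110


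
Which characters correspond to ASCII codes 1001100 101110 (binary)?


Codes (binary): 1001100 101110
Per-code ASCII lookup:
  1001100 = 76  (range 65-90: uppercase, 76 - 65 = 11) → 'L'
  101110 = 46  (special character) → '.'
= 'L.'


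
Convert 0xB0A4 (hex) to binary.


Each hex digit → 4 binary bits:
  B = 1011
  0 = 0000
  A = 1010
  4 = 0100
Concatenate: 1011 0000 1010 0100
= 1011000010100100


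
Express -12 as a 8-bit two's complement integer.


Original: 00001100
Step 1 - Invert all bits: 11110011
Step 2 - Add 1: 11110011 + 1
= 11110100 (represents -12)


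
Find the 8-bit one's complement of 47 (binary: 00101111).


Original: 00101111
Invert all bits:
  bit 0: 0 → 1
  bit 1: 0 → 1
  bit 2: 1 → 0
  bit 3: 0 → 1
  bit 4: 1 → 0
  bit 5: 1 → 0
  bit 6: 1 → 0
  bit 7: 1 → 0
= 11010000


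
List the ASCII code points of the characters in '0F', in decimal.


String: '0F'  (2 characters)
Per-character ASCII lookup:
  '0': digits start at 48: '0' = 48 + 0 = 48
  'F': uppercase starts at 65: 'F' = 65 + 5 = 70
= 48 70


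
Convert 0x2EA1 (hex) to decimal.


Positional values:
Position 0: 1 × 16^0 = 1 × 1 = 1
Position 1: A × 16^1 = 10 × 16 = 160
Position 2: E × 16^2 = 14 × 256 = 3584
Position 3: 2 × 16^3 = 2 × 4096 = 8192
Sum = 1 + 160 + 3584 + 8192
= 11937


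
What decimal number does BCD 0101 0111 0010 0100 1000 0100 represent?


Each 4-bit group → digit:
  0101 → 5
  0111 → 7
  0010 → 2
  0100 → 4
  1000 → 8
  0100 → 4
= 572484


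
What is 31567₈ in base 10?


Positional values:
Position 0: 7 × 8^0 = 7
Position 1: 6 × 8^1 = 48
Position 2: 5 × 8^2 = 320
Position 3: 1 × 8^3 = 512
Position 4: 3 × 8^4 = 12288
Sum = 7 + 48 + 320 + 512 + 12288
= 13175


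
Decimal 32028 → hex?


Divide by 16 repeatedly:
32028 ÷ 16 = 2001 remainder 12 (C)
2001 ÷ 16 = 125 remainder 1 (1)
125 ÷ 16 = 7 remainder 13 (D)
7 ÷ 16 = 0 remainder 7 (7)
Reading remainders bottom-up:
= 0x7D1C


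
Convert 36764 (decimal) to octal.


Divide by 8 repeatedly:
36764 ÷ 8 = 4595 remainder 4
4595 ÷ 8 = 574 remainder 3
574 ÷ 8 = 71 remainder 6
71 ÷ 8 = 8 remainder 7
8 ÷ 8 = 1 remainder 0
1 ÷ 8 = 0 remainder 1
Reading remainders bottom-up:
= 0o107634


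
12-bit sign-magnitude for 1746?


Sign bit: 0 (positive)
Magnitude: 1746 = 11011010010
= 011011010010


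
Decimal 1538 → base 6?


Divide by 6 repeatedly:
1538 ÷ 6 = 256 remainder 2
256 ÷ 6 = 42 remainder 4
42 ÷ 6 = 7 remainder 0
7 ÷ 6 = 1 remainder 1
1 ÷ 6 = 0 remainder 1
Reading remainders bottom-up:
= 11042


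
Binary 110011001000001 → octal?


Group into 3-bit groups: 110011001000001
  110 = 6
  011 = 3
  001 = 1
  000 = 0
  001 = 1
= 0o63101


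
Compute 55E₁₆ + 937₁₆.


Align and add column by column (LSB to MSB, each column mod 16 with carry):
  055E
+ 0937
  ----
  col 0: E(14) + 7(7) + 0 (carry in) = 21 → 5(5), carry out 1
  col 1: 5(5) + 3(3) + 1 (carry in) = 9 → 9(9), carry out 0
  col 2: 5(5) + 9(9) + 0 (carry in) = 14 → E(14), carry out 0
  col 3: 0(0) + 0(0) + 0 (carry in) = 0 → 0(0), carry out 0
Reading digits MSB→LSB: 0E95
Strip leading zeros: E95
= 0xE95


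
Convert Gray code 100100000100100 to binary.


Gray code: 100100000100100
MSB stays the same: 1
Each subsequent bit = prev_binary XOR current_gray:
  B[1] = 1 XOR 0 = 1
  B[2] = 1 XOR 0 = 1
  B[3] = 1 XOR 1 = 0
  B[4] = 0 XOR 0 = 0
  B[5] = 0 XOR 0 = 0
  B[6] = 0 XOR 0 = 0
  B[7] = 0 XOR 0 = 0
  B[8] = 0 XOR 0 = 0
  B[9] = 0 XOR 1 = 1
  B[10] = 1 XOR 0 = 1
  B[11] = 1 XOR 0 = 1
  B[12] = 1 XOR 1 = 0
  B[13] = 0 XOR 0 = 0
  B[14] = 0 XOR 0 = 0
= 111000000111000 (28728 decimal)


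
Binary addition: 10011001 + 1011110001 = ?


Align and add column by column (LSB to MSB, carry propagating):
  00010011001
+ 01011110001
  -----------
  col 0: 1 + 1 + 0 (carry in) = 2 → bit 0, carry out 1
  col 1: 0 + 0 + 1 (carry in) = 1 → bit 1, carry out 0
  col 2: 0 + 0 + 0 (carry in) = 0 → bit 0, carry out 0
  col 3: 1 + 0 + 0 (carry in) = 1 → bit 1, carry out 0
  col 4: 1 + 1 + 0 (carry in) = 2 → bit 0, carry out 1
  col 5: 0 + 1 + 1 (carry in) = 2 → bit 0, carry out 1
  col 6: 0 + 1 + 1 (carry in) = 2 → bit 0, carry out 1
  col 7: 1 + 1 + 1 (carry in) = 3 → bit 1, carry out 1
  col 8: 0 + 0 + 1 (carry in) = 1 → bit 1, carry out 0
  col 9: 0 + 1 + 0 (carry in) = 1 → bit 1, carry out 0
  col 10: 0 + 0 + 0 (carry in) = 0 → bit 0, carry out 0
Reading bits MSB→LSB: 01110001010
Strip leading zeros: 1110001010
= 1110001010


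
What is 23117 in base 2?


Divide by 2 repeatedly:
23117 ÷ 2 = 11558 remainder 1
11558 ÷ 2 = 5779 remainder 0
5779 ÷ 2 = 2889 remainder 1
2889 ÷ 2 = 1444 remainder 1
1444 ÷ 2 = 722 remainder 0
722 ÷ 2 = 361 remainder 0
361 ÷ 2 = 180 remainder 1
180 ÷ 2 = 90 remainder 0
90 ÷ 2 = 45 remainder 0
45 ÷ 2 = 22 remainder 1
22 ÷ 2 = 11 remainder 0
11 ÷ 2 = 5 remainder 1
5 ÷ 2 = 2 remainder 1
2 ÷ 2 = 1 remainder 0
1 ÷ 2 = 0 remainder 1
Reading remainders bottom-up:
= 101101001001101


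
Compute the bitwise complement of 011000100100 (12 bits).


Original: 011000100100
Invert all bits:
  bit 0: 0 → 1
  bit 1: 1 → 0
  bit 2: 1 → 0
  bit 3: 0 → 1
  bit 4: 0 → 1
  bit 5: 0 → 1
  bit 6: 1 → 0
  bit 7: 0 → 1
  bit 8: 0 → 1
  bit 9: 1 → 0
  bit 10: 0 → 1
  bit 11: 0 → 1
= 100111011011


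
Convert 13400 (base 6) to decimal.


Positional values (base 6):
  0 × 6^0 = 0 × 1 = 0
  0 × 6^1 = 0 × 6 = 0
  4 × 6^2 = 4 × 36 = 144
  3 × 6^3 = 3 × 216 = 648
  1 × 6^4 = 1 × 1296 = 1296
Sum = 0 + 0 + 144 + 648 + 1296
= 2088


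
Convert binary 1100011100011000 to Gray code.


Binary: 1100011100011000
Gray code: G = B XOR (B >> 1)
B >> 1 = 0110001110001100
1100011100011000 XOR 0110001110001100:
  1 XOR 0 = 1
  1 XOR 1 = 0
  0 XOR 1 = 1
  0 XOR 0 = 0
  0 XOR 0 = 0
  1 XOR 0 = 1
  1 XOR 1 = 0
  1 XOR 1 = 0
  0 XOR 1 = 1
  0 XOR 0 = 0
  0 XOR 0 = 0
  1 XOR 0 = 1
  1 XOR 1 = 0
  0 XOR 1 = 1
  0 XOR 0 = 0
  0 XOR 0 = 0
= 1010010010010100


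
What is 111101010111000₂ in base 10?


Positional values:
Bit 3: 1 × 2^3 = 8
Bit 4: 1 × 2^4 = 16
Bit 5: 1 × 2^5 = 32
Bit 7: 1 × 2^7 = 128
Bit 9: 1 × 2^9 = 512
Bit 11: 1 × 2^11 = 2048
Bit 12: 1 × 2^12 = 4096
Bit 13: 1 × 2^13 = 8192
Bit 14: 1 × 2^14 = 16384
Sum = 8 + 16 + 32 + 128 + 512 + 2048 + 4096 + 8192 + 16384
= 31416


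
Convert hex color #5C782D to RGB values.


Hex: #5C782D
R = 5C₁₆ = 92
G = 78₁₆ = 120
B = 2D₁₆ = 45
= RGB(92, 120, 45)


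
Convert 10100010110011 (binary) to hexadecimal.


Group into 4-bit nibbles: 0010100010110011
  0010 = 2
  1000 = 8
  1011 = B
  0011 = 3
= 0x28B3


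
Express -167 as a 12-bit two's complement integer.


Original: 000010100111
Step 1 - Invert all bits: 111101011000
Step 2 - Add 1: 111101011000 + 1
= 111101011001 (represents -167)


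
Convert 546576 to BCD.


Each digit → 4-bit binary:
  5 → 0101
  4 → 0100
  6 → 0110
  5 → 0101
  7 → 0111
  6 → 0110
= 0101 0100 0110 0101 0111 0110


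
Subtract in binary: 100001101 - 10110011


Align and subtract column by column (LSB to MSB, borrowing when needed):
  100001101
- 010110011
  ---------
  col 0: (1 - 0 borrow-in) - 1 → 1 - 1 = 0, borrow out 0
  col 1: (0 - 0 borrow-in) - 1 → borrow from next column: (0+2) - 1 = 1, borrow out 1
  col 2: (1 - 1 borrow-in) - 0 → 0 - 0 = 0, borrow out 0
  col 3: (1 - 0 borrow-in) - 0 → 1 - 0 = 1, borrow out 0
  col 4: (0 - 0 borrow-in) - 1 → borrow from next column: (0+2) - 1 = 1, borrow out 1
  col 5: (0 - 1 borrow-in) - 1 → borrow from next column: (-1+2) - 1 = 0, borrow out 1
  col 6: (0 - 1 borrow-in) - 0 → borrow from next column: (-1+2) - 0 = 1, borrow out 1
  col 7: (0 - 1 borrow-in) - 1 → borrow from next column: (-1+2) - 1 = 0, borrow out 1
  col 8: (1 - 1 borrow-in) - 0 → 0 - 0 = 0, borrow out 0
Reading bits MSB→LSB: 001011010
Strip leading zeros: 1011010
= 1011010


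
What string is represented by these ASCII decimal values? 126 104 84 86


Codes (decimal): 126 104 84 86
Per-code ASCII lookup:
  126  (special character) → '~'
  104  (range 97-122: lowercase, 104 - 97 = 7) → 'h'
  84  (range 65-90: uppercase, 84 - 65 = 19) → 'T'
  86  (range 65-90: uppercase, 86 - 65 = 21) → 'V'
= '~hTV'


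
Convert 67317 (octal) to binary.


Each octal digit → 3 binary bits:
  6 = 110
  7 = 111
  3 = 011
  1 = 001
  7 = 111
Concatenate: 110 111 011 001 111
= 110111011001111


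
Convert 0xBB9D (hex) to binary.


Each hex digit → 4 binary bits:
  B = 1011
  B = 1011
  9 = 1001
  D = 1101
Concatenate: 1011 1011 1001 1101
= 1011101110011101


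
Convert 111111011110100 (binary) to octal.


Group into 3-bit groups: 111111011110100
  111 = 7
  111 = 7
  011 = 3
  110 = 6
  100 = 4
= 0o77364


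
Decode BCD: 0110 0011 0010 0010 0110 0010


Each 4-bit group → digit:
  0110 → 6
  0011 → 3
  0010 → 2
  0010 → 2
  0110 → 6
  0010 → 2
= 632262


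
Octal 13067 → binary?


Each octal digit → 3 binary bits:
  1 = 001
  3 = 011
  0 = 000
  6 = 110
  7 = 111
Concatenate: 001 011 000 110 111
= 001011000110111


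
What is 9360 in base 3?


Divide by 3 repeatedly:
9360 ÷ 3 = 3120 remainder 0
3120 ÷ 3 = 1040 remainder 0
1040 ÷ 3 = 346 remainder 2
346 ÷ 3 = 115 remainder 1
115 ÷ 3 = 38 remainder 1
38 ÷ 3 = 12 remainder 2
12 ÷ 3 = 4 remainder 0
4 ÷ 3 = 1 remainder 1
1 ÷ 3 = 0 remainder 1
Reading remainders bottom-up:
= 110211200


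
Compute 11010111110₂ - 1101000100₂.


Align and subtract column by column (LSB to MSB, borrowing when needed):
  11010111110
- 01101000100
  -----------
  col 0: (0 - 0 borrow-in) - 0 → 0 - 0 = 0, borrow out 0
  col 1: (1 - 0 borrow-in) - 0 → 1 - 0 = 1, borrow out 0
  col 2: (1 - 0 borrow-in) - 1 → 1 - 1 = 0, borrow out 0
  col 3: (1 - 0 borrow-in) - 0 → 1 - 0 = 1, borrow out 0
  col 4: (1 - 0 borrow-in) - 0 → 1 - 0 = 1, borrow out 0
  col 5: (1 - 0 borrow-in) - 0 → 1 - 0 = 1, borrow out 0
  col 6: (0 - 0 borrow-in) - 1 → borrow from next column: (0+2) - 1 = 1, borrow out 1
  col 7: (1 - 1 borrow-in) - 0 → 0 - 0 = 0, borrow out 0
  col 8: (0 - 0 borrow-in) - 1 → borrow from next column: (0+2) - 1 = 1, borrow out 1
  col 9: (1 - 1 borrow-in) - 1 → borrow from next column: (0+2) - 1 = 1, borrow out 1
  col 10: (1 - 1 borrow-in) - 0 → 0 - 0 = 0, borrow out 0
Reading bits MSB→LSB: 01101111010
Strip leading zeros: 1101111010
= 1101111010


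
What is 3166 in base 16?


Divide by 16 repeatedly:
3166 ÷ 16 = 197 remainder 14 (E)
197 ÷ 16 = 12 remainder 5 (5)
12 ÷ 16 = 0 remainder 12 (C)
Reading remainders bottom-up:
= 0xC5E


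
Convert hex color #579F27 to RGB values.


Hex: #579F27
R = 57₁₆ = 87
G = 9F₁₆ = 159
B = 27₁₆ = 39
= RGB(87, 159, 39)


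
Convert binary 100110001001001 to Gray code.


Binary: 100110001001001
Gray code: G = B XOR (B >> 1)
B >> 1 = 010011000100100
100110001001001 XOR 010011000100100:
  1 XOR 0 = 1
  0 XOR 1 = 1
  0 XOR 0 = 0
  1 XOR 0 = 1
  1 XOR 1 = 0
  0 XOR 1 = 1
  0 XOR 0 = 0
  0 XOR 0 = 0
  1 XOR 0 = 1
  0 XOR 1 = 1
  0 XOR 0 = 0
  1 XOR 0 = 1
  0 XOR 1 = 1
  0 XOR 0 = 0
  1 XOR 0 = 1
= 110101001101101


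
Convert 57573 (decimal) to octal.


Divide by 8 repeatedly:
57573 ÷ 8 = 7196 remainder 5
7196 ÷ 8 = 899 remainder 4
899 ÷ 8 = 112 remainder 3
112 ÷ 8 = 14 remainder 0
14 ÷ 8 = 1 remainder 6
1 ÷ 8 = 0 remainder 1
Reading remainders bottom-up:
= 0o160345


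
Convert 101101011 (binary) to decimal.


Positional values:
Bit 0: 1 × 2^0 = 1
Bit 1: 1 × 2^1 = 2
Bit 3: 1 × 2^3 = 8
Bit 5: 1 × 2^5 = 32
Bit 6: 1 × 2^6 = 64
Bit 8: 1 × 2^8 = 256
Sum = 1 + 2 + 8 + 32 + 64 + 256
= 363


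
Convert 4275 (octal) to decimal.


Positional values:
Position 0: 5 × 8^0 = 5
Position 1: 7 × 8^1 = 56
Position 2: 2 × 8^2 = 128
Position 3: 4 × 8^3 = 2048
Sum = 5 + 56 + 128 + 2048
= 2237


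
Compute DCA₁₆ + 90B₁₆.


Align and add column by column (LSB to MSB, each column mod 16 with carry):
  0DCA
+ 090B
  ----
  col 0: A(10) + B(11) + 0 (carry in) = 21 → 5(5), carry out 1
  col 1: C(12) + 0(0) + 1 (carry in) = 13 → D(13), carry out 0
  col 2: D(13) + 9(9) + 0 (carry in) = 22 → 6(6), carry out 1
  col 3: 0(0) + 0(0) + 1 (carry in) = 1 → 1(1), carry out 0
Reading digits MSB→LSB: 16D5
Strip leading zeros: 16D5
= 0x16D5


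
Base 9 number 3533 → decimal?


Positional values (base 9):
  3 × 9^0 = 3 × 1 = 3
  3 × 9^1 = 3 × 9 = 27
  5 × 9^2 = 5 × 81 = 405
  3 × 9^3 = 3 × 729 = 2187
Sum = 3 + 27 + 405 + 2187
= 2622


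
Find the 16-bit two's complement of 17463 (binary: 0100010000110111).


Original: 0100010000110111
Step 1 - Invert all bits: 1011101111001000
Step 2 - Add 1: 1011101111001000 + 1
= 1011101111001001 (represents -17463)


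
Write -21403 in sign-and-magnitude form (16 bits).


Sign bit: 1 (negative)
Magnitude: 21403 = 101001110011011
= 1101001110011011


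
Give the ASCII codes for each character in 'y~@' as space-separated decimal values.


String: 'y~@'  (3 characters)
Per-character ASCII lookup:
  'y': lowercase starts at 97: 'y' = 97 + 24 = 121
  '~': special character: '~' = 126
  '@': special character: '@' = 64
= 121 126 64


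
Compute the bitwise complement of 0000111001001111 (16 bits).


Original: 0000111001001111
Invert all bits:
  bit 0: 0 → 1
  bit 1: 0 → 1
  bit 2: 0 → 1
  bit 3: 0 → 1
  bit 4: 1 → 0
  bit 5: 1 → 0
  bit 6: 1 → 0
  bit 7: 0 → 1
  bit 8: 0 → 1
  bit 9: 1 → 0
  bit 10: 0 → 1
  bit 11: 0 → 1
  bit 12: 1 → 0
  bit 13: 1 → 0
  bit 14: 1 → 0
  bit 15: 1 → 0
= 1111000110110000


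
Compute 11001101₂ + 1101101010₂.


Align and add column by column (LSB to MSB, carry propagating):
  00011001101
+ 01101101010
  -----------
  col 0: 1 + 0 + 0 (carry in) = 1 → bit 1, carry out 0
  col 1: 0 + 1 + 0 (carry in) = 1 → bit 1, carry out 0
  col 2: 1 + 0 + 0 (carry in) = 1 → bit 1, carry out 0
  col 3: 1 + 1 + 0 (carry in) = 2 → bit 0, carry out 1
  col 4: 0 + 0 + 1 (carry in) = 1 → bit 1, carry out 0
  col 5: 0 + 1 + 0 (carry in) = 1 → bit 1, carry out 0
  col 6: 1 + 1 + 0 (carry in) = 2 → bit 0, carry out 1
  col 7: 1 + 0 + 1 (carry in) = 2 → bit 0, carry out 1
  col 8: 0 + 1 + 1 (carry in) = 2 → bit 0, carry out 1
  col 9: 0 + 1 + 1 (carry in) = 2 → bit 0, carry out 1
  col 10: 0 + 0 + 1 (carry in) = 1 → bit 1, carry out 0
Reading bits MSB→LSB: 10000110111
Strip leading zeros: 10000110111
= 10000110111


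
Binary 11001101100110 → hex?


Group into 4-bit nibbles: 0011001101100110
  0011 = 3
  0011 = 3
  0110 = 6
  0110 = 6
= 0x3366


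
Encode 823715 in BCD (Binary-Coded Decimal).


Each digit → 4-bit binary:
  8 → 1000
  2 → 0010
  3 → 0011
  7 → 0111
  1 → 0001
  5 → 0101
= 1000 0010 0011 0111 0001 0101


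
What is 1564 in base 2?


Divide by 2 repeatedly:
1564 ÷ 2 = 782 remainder 0
782 ÷ 2 = 391 remainder 0
391 ÷ 2 = 195 remainder 1
195 ÷ 2 = 97 remainder 1
97 ÷ 2 = 48 remainder 1
48 ÷ 2 = 24 remainder 0
24 ÷ 2 = 12 remainder 0
12 ÷ 2 = 6 remainder 0
6 ÷ 2 = 3 remainder 0
3 ÷ 2 = 1 remainder 1
1 ÷ 2 = 0 remainder 1
Reading remainders bottom-up:
= 11000011100


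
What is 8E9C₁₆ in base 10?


Positional values:
Position 0: C × 16^0 = 12 × 1 = 12
Position 1: 9 × 16^1 = 9 × 16 = 144
Position 2: E × 16^2 = 14 × 256 = 3584
Position 3: 8 × 16^3 = 8 × 4096 = 32768
Sum = 12 + 144 + 3584 + 32768
= 36508


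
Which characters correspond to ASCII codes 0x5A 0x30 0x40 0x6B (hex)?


Codes (hex): 0x5A 0x30 0x40 0x6B
Per-code ASCII lookup:
  0x5A = 90  (range 65-90: uppercase, 90 - 65 = 25) → 'Z'
  0x30 = 48  (range 48-57: digits, 48 - 48 = 0) → '0'
  0x40 = 64  (special character) → '@'
  0x6B = 107  (range 97-122: lowercase, 107 - 97 = 10) → 'k'
= 'Z0@k'


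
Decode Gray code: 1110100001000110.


Gray code: 1110100001000110
MSB stays the same: 1
Each subsequent bit = prev_binary XOR current_gray:
  B[1] = 1 XOR 1 = 0
  B[2] = 0 XOR 1 = 1
  B[3] = 1 XOR 0 = 1
  B[4] = 1 XOR 1 = 0
  B[5] = 0 XOR 0 = 0
  B[6] = 0 XOR 0 = 0
  B[7] = 0 XOR 0 = 0
  B[8] = 0 XOR 0 = 0
  B[9] = 0 XOR 1 = 1
  B[10] = 1 XOR 0 = 1
  B[11] = 1 XOR 0 = 1
  B[12] = 1 XOR 0 = 1
  B[13] = 1 XOR 1 = 0
  B[14] = 0 XOR 1 = 1
  B[15] = 1 XOR 0 = 1
= 1011000001111011 (45179 decimal)


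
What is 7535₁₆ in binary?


Each hex digit → 4 binary bits:
  7 = 0111
  5 = 0101
  3 = 0011
  5 = 0101
Concatenate: 0111 0101 0011 0101
= 0111010100110101


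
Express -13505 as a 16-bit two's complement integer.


Original: 0011010011000001
Step 1 - Invert all bits: 1100101100111110
Step 2 - Add 1: 1100101100111110 + 1
= 1100101100111111 (represents -13505)


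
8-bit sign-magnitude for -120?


Sign bit: 1 (negative)
Magnitude: 120 = 1111000
= 11111000


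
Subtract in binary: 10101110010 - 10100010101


Align and subtract column by column (LSB to MSB, borrowing when needed):
  10101110010
- 10100010101
  -----------
  col 0: (0 - 0 borrow-in) - 1 → borrow from next column: (0+2) - 1 = 1, borrow out 1
  col 1: (1 - 1 borrow-in) - 0 → 0 - 0 = 0, borrow out 0
  col 2: (0 - 0 borrow-in) - 1 → borrow from next column: (0+2) - 1 = 1, borrow out 1
  col 3: (0 - 1 borrow-in) - 0 → borrow from next column: (-1+2) - 0 = 1, borrow out 1
  col 4: (1 - 1 borrow-in) - 1 → borrow from next column: (0+2) - 1 = 1, borrow out 1
  col 5: (1 - 1 borrow-in) - 0 → 0 - 0 = 0, borrow out 0
  col 6: (1 - 0 borrow-in) - 0 → 1 - 0 = 1, borrow out 0
  col 7: (0 - 0 borrow-in) - 0 → 0 - 0 = 0, borrow out 0
  col 8: (1 - 0 borrow-in) - 1 → 1 - 1 = 0, borrow out 0
  col 9: (0 - 0 borrow-in) - 0 → 0 - 0 = 0, borrow out 0
  col 10: (1 - 0 borrow-in) - 1 → 1 - 1 = 0, borrow out 0
Reading bits MSB→LSB: 00001011101
Strip leading zeros: 1011101
= 1011101


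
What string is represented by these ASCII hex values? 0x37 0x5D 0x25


Codes (hex): 0x37 0x5D 0x25
Per-code ASCII lookup:
  0x37 = 55  (range 48-57: digits, 55 - 48 = 7) → '7'
  0x5D = 93  (special character) → ']'
  0x25 = 37  (special character) → '%'
= '7]%'


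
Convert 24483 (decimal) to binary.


Divide by 2 repeatedly:
24483 ÷ 2 = 12241 remainder 1
12241 ÷ 2 = 6120 remainder 1
6120 ÷ 2 = 3060 remainder 0
3060 ÷ 2 = 1530 remainder 0
1530 ÷ 2 = 765 remainder 0
765 ÷ 2 = 382 remainder 1
382 ÷ 2 = 191 remainder 0
191 ÷ 2 = 95 remainder 1
95 ÷ 2 = 47 remainder 1
47 ÷ 2 = 23 remainder 1
23 ÷ 2 = 11 remainder 1
11 ÷ 2 = 5 remainder 1
5 ÷ 2 = 2 remainder 1
2 ÷ 2 = 1 remainder 0
1 ÷ 2 = 0 remainder 1
Reading remainders bottom-up:
= 101111110100011


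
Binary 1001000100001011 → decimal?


Positional values:
Bit 0: 1 × 2^0 = 1
Bit 1: 1 × 2^1 = 2
Bit 3: 1 × 2^3 = 8
Bit 8: 1 × 2^8 = 256
Bit 12: 1 × 2^12 = 4096
Bit 15: 1 × 2^15 = 32768
Sum = 1 + 2 + 8 + 256 + 4096 + 32768
= 37131


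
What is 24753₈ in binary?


Each octal digit → 3 binary bits:
  2 = 010
  4 = 100
  7 = 111
  5 = 101
  3 = 011
Concatenate: 010 100 111 101 011
= 010100111101011


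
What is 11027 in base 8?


Divide by 8 repeatedly:
11027 ÷ 8 = 1378 remainder 3
1378 ÷ 8 = 172 remainder 2
172 ÷ 8 = 21 remainder 4
21 ÷ 8 = 2 remainder 5
2 ÷ 8 = 0 remainder 2
Reading remainders bottom-up:
= 0o25423


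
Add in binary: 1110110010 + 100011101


Align and add column by column (LSB to MSB, carry propagating):
  01110110010
+ 00100011101
  -----------
  col 0: 0 + 1 + 0 (carry in) = 1 → bit 1, carry out 0
  col 1: 1 + 0 + 0 (carry in) = 1 → bit 1, carry out 0
  col 2: 0 + 1 + 0 (carry in) = 1 → bit 1, carry out 0
  col 3: 0 + 1 + 0 (carry in) = 1 → bit 1, carry out 0
  col 4: 1 + 1 + 0 (carry in) = 2 → bit 0, carry out 1
  col 5: 1 + 0 + 1 (carry in) = 2 → bit 0, carry out 1
  col 6: 0 + 0 + 1 (carry in) = 1 → bit 1, carry out 0
  col 7: 1 + 0 + 0 (carry in) = 1 → bit 1, carry out 0
  col 8: 1 + 1 + 0 (carry in) = 2 → bit 0, carry out 1
  col 9: 1 + 0 + 1 (carry in) = 2 → bit 0, carry out 1
  col 10: 0 + 0 + 1 (carry in) = 1 → bit 1, carry out 0
Reading bits MSB→LSB: 10011001111
Strip leading zeros: 10011001111
= 10011001111


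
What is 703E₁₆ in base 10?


Positional values:
Position 0: E × 16^0 = 14 × 1 = 14
Position 1: 3 × 16^1 = 3 × 16 = 48
Position 2: 0 × 16^2 = 0 × 256 = 0
Position 3: 7 × 16^3 = 7 × 4096 = 28672
Sum = 14 + 48 + 0 + 28672
= 28734


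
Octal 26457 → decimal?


Positional values:
Position 0: 7 × 8^0 = 7
Position 1: 5 × 8^1 = 40
Position 2: 4 × 8^2 = 256
Position 3: 6 × 8^3 = 3072
Position 4: 2 × 8^4 = 8192
Sum = 7 + 40 + 256 + 3072 + 8192
= 11567


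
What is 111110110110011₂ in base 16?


Group into 4-bit nibbles: 0111110110110011
  0111 = 7
  1101 = D
  1011 = B
  0011 = 3
= 0x7DB3
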